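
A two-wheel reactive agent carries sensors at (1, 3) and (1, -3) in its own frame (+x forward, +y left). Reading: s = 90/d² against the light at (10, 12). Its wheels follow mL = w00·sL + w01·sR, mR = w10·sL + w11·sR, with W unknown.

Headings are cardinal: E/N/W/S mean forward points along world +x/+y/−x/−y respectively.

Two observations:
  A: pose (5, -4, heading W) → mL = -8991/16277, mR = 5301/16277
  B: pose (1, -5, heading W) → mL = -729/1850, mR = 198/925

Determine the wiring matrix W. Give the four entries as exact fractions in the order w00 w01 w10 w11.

-1/2 -1 -1/2 1

obs A: pose=(5,-4,W) → sL=90/397, sR=18/41, mL=-8991/16277, mR=5301/16277
obs B: pose=(1,-5,W) → sL=9/50, sR=45/148, mL=-729/1850, mR=198/925
sensor matrix S = [[90/397, 18/41], [9/50, 45/148]]; det S = -303993/30112450
solve [mL_A; mL_B] = S·[w00; w01] and [mR_A; mR_B] = S·[w10; w11]:
  w00 = -1/2, w01 = -1, w10 = -1/2, w11 = 1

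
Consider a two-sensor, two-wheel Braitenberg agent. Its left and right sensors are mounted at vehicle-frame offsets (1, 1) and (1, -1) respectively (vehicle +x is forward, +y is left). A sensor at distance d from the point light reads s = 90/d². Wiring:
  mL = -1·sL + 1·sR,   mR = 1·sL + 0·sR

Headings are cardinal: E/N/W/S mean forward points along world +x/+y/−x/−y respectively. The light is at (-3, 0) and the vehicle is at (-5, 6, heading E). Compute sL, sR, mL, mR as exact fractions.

9/5 45/13 108/65 9/5

left sensor world pos  = (-4, 7); dL² = 50
right sensor world pos = (-4, 5); dR² = 26
sL = 90/50 = 9/5
sR = 90/26 = 45/13
mL = -1·sL + 1·sR = 108/65
mR = 1·sL + 0·sR = 9/5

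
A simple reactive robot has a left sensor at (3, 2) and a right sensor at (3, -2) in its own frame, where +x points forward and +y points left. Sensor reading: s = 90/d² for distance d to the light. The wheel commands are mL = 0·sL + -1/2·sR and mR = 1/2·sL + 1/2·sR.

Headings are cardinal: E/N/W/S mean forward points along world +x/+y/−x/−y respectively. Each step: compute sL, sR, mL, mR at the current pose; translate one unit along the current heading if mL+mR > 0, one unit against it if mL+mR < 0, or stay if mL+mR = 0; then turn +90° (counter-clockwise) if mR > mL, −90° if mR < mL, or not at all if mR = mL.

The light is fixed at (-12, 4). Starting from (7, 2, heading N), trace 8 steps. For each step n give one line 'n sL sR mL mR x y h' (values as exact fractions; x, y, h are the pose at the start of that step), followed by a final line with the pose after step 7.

0 9/29 45/221 -45/442 1647/6409 7 2 N
1 18/53 90/257 -45/257 4698/13621 7 3 W
2 45/208 45/136 -45/272 1935/7072 6 3 S
3 10/49 90/457 -45/457 4490/22393 6 2 E
4 9/29 45/221 -45/442 1647/6409 7 2 N
5 18/53 90/257 -45/257 4698/13621 7 3 W
6 45/208 45/136 -45/272 1935/7072 6 3 S
7 10/49 90/457 -45/457 4490/22393 6 2 E
final 7 2 N

n=0: pose=(7,2,N); sL=9/29, sR=45/221; mL=-45/442, mR=1647/6409; mL+mR=9/58 → advance +1; mR−mL=4599/12818 → turn +1·90°
n=1: pose=(7,3,W); sL=18/53, sR=90/257; mL=-45/257, mR=4698/13621; mL+mR=9/53 → advance +1; mR−mL=7083/13621 → turn +1·90°
n=2: pose=(6,3,S); sL=45/208, sR=45/136; mL=-45/272, mR=1935/7072; mL+mR=45/416 → advance +1; mR−mL=3105/7072 → turn +1·90°
n=3: pose=(6,2,E); sL=10/49, sR=90/457; mL=-45/457, mR=4490/22393; mL+mR=5/49 → advance +1; mR−mL=6695/22393 → turn +1·90°
n=4: pose=(7,2,N); sL=9/29, sR=45/221; mL=-45/442, mR=1647/6409; mL+mR=9/58 → advance +1; mR−mL=4599/12818 → turn +1·90°
n=5: pose=(7,3,W); sL=18/53, sR=90/257; mL=-45/257, mR=4698/13621; mL+mR=9/53 → advance +1; mR−mL=7083/13621 → turn +1·90°
n=6: pose=(6,3,S); sL=45/208, sR=45/136; mL=-45/272, mR=1935/7072; mL+mR=45/416 → advance +1; mR−mL=3105/7072 → turn +1·90°
n=7: pose=(6,2,E); sL=10/49, sR=90/457; mL=-45/457, mR=4490/22393; mL+mR=5/49 → advance +1; mR−mL=6695/22393 → turn +1·90°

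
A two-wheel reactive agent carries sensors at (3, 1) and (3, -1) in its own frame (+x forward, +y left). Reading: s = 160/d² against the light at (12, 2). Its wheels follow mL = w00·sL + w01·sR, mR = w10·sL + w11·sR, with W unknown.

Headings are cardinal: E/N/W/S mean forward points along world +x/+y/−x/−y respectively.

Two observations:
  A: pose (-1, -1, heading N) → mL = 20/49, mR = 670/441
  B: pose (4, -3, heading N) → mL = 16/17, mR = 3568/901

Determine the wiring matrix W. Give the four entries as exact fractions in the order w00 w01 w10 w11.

obs A: pose=(-1,-1,N) → sL=40/49, sR=10/9, mL=20/49, mR=670/441
obs B: pose=(4,-3,N) → sL=32/17, sR=160/53, mL=16/17, mR=3568/901
sensor matrix S = [[40/49, 10/9], [32/17, 160/53]]; det S = 148160/397341
solve [mL_A; mL_B] = S·[w00; w01] and [mR_A; mR_B] = S·[w10; w11]:
  w00 = 1/2, w01 = 0, w10 = 1/2, w11 = 1

1/2 0 1/2 1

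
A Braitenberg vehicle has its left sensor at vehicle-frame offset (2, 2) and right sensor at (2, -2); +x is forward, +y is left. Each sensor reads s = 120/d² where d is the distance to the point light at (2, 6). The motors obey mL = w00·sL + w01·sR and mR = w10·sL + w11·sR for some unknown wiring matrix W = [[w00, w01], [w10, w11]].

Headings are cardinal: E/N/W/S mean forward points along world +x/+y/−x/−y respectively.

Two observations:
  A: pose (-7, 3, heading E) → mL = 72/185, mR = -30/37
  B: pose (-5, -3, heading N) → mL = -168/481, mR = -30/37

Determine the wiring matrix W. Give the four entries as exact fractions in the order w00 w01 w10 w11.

1/2 -1/2 0 -1/2

obs A: pose=(-7,3,E) → sL=12/5, sR=60/37, mL=72/185, mR=-30/37
obs B: pose=(-5,-3,N) → sL=12/13, sR=60/37, mL=-168/481, mR=-30/37
sensor matrix S = [[12/5, 60/37], [12/13, 60/37]]; det S = 1152/481
solve [mL_A; mL_B] = S·[w00; w01] and [mR_A; mR_B] = S·[w10; w11]:
  w00 = 1/2, w01 = -1/2, w10 = 0, w11 = -1/2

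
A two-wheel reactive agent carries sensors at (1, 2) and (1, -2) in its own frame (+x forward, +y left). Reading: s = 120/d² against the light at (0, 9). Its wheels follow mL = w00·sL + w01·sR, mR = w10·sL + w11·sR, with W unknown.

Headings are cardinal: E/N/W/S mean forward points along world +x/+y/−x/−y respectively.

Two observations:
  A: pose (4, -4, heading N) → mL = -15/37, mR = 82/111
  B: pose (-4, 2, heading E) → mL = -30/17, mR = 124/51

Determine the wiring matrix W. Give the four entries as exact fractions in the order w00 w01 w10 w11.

-1/2 0 1/2 1/2

obs A: pose=(4,-4,N) → sL=30/37, sR=2/3, mL=-15/37, mR=82/111
obs B: pose=(-4,2,E) → sL=60/17, sR=4/3, mL=-30/17, mR=124/51
sensor matrix S = [[30/37, 2/3], [60/17, 4/3]]; det S = -800/629
solve [mL_A; mL_B] = S·[w00; w01] and [mR_A; mR_B] = S·[w10; w11]:
  w00 = -1/2, w01 = 0, w10 = 1/2, w11 = 1/2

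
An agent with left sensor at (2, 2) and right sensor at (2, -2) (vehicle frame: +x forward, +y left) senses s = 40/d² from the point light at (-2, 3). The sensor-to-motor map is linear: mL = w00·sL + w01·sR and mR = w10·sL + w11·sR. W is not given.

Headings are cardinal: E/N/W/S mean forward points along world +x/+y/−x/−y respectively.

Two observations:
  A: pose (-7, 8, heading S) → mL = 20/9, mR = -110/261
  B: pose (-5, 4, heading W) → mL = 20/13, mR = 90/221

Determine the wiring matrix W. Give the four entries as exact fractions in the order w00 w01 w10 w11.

1 0 -1/2 1

obs A: pose=(-7,8,S) → sL=20/9, sR=20/29, mL=20/9, mR=-110/261
obs B: pose=(-5,4,W) → sL=20/13, sR=20/17, mL=20/13, mR=90/221
sensor matrix S = [[20/9, 20/29], [20/13, 20/17]]; det S = 89600/57681
solve [mL_A; mL_B] = S·[w00; w01] and [mR_A; mR_B] = S·[w10; w11]:
  w00 = 1, w01 = 0, w10 = -1/2, w11 = 1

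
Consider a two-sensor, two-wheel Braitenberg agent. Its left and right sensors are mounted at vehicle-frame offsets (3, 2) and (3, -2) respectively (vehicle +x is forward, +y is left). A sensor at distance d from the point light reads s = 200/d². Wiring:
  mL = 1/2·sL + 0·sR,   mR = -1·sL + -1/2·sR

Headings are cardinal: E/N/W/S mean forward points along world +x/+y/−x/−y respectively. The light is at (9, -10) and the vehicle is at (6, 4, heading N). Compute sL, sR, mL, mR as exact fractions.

100/157 20/29 50/157 -4470/4553

left sensor world pos  = (4, 7); dL² = 314
right sensor world pos = (8, 7); dR² = 290
sL = 200/314 = 100/157
sR = 200/290 = 20/29
mL = 1/2·sL + 0·sR = 50/157
mR = -1·sL + -1/2·sR = -4470/4553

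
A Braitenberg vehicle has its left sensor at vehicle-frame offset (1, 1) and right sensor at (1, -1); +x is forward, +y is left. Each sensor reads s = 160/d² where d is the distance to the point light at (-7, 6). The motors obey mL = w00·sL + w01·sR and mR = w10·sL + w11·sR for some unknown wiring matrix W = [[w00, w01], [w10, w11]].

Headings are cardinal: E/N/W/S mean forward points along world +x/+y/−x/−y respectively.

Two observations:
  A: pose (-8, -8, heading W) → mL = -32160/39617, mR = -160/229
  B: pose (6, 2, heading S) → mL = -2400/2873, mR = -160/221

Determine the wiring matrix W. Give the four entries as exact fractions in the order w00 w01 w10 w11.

obs A: pose=(-8,-8,W) → sL=160/229, sR=160/173, mL=-32160/39617, mR=-160/229
obs B: pose=(6,2,S) → sL=160/221, sR=160/169, mL=-2400/2873, mR=-160/221
sensor matrix S = [[160/229, 160/173], [160/221, 160/169]]; det S = -921600/113819641
solve [mL_A; mL_B] = S·[w00; w01] and [mR_A; mR_B] = S·[w10; w11]:
  w00 = -1/2, w01 = -1/2, w10 = -1, w11 = 0

-1/2 -1/2 -1 0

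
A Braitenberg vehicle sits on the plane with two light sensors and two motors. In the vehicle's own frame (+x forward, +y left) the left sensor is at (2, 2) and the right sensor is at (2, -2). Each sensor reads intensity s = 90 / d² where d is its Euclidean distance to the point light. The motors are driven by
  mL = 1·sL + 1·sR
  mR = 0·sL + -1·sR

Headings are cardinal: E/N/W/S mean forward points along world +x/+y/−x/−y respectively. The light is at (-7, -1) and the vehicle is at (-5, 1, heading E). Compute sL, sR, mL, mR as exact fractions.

45/16 45/8 135/16 -45/8

left sensor world pos  = (-3, 3); dL² = 32
right sensor world pos = (-3, -1); dR² = 16
sL = 90/32 = 45/16
sR = 90/16 = 45/8
mL = 1·sL + 1·sR = 135/16
mR = 0·sL + -1·sR = -45/8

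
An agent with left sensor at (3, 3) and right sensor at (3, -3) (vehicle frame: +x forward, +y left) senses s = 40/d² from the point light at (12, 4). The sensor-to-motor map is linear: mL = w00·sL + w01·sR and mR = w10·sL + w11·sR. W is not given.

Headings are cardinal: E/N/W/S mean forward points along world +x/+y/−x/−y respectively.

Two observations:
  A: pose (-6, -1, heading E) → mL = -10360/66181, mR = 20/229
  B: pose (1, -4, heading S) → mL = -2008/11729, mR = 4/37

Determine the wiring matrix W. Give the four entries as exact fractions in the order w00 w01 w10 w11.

-1/2 -1/2 1/2 0

obs A: pose=(-6,-1,E) → sL=40/229, sR=40/289, mL=-10360/66181, mR=20/229
obs B: pose=(1,-4,S) → sL=8/37, sR=40/317, mL=-2008/11729, mR=4/37
sensor matrix S = [[40/229, 40/289], [8/37, 40/317]]; det S = -6120960/776236949
solve [mL_A; mL_B] = S·[w00; w01] and [mR_A; mR_B] = S·[w10; w11]:
  w00 = -1/2, w01 = -1/2, w10 = 1/2, w11 = 0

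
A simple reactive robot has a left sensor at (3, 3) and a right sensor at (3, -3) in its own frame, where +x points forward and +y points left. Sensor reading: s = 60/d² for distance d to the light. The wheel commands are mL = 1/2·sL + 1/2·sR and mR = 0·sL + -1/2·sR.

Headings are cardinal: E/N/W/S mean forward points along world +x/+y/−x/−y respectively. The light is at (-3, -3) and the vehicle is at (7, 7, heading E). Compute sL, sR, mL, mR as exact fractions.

30/169 30/109 4170/18421 -15/109

left sensor world pos  = (10, 10); dL² = 338
right sensor world pos = (10, 4); dR² = 218
sL = 60/338 = 30/169
sR = 60/218 = 30/109
mL = 1/2·sL + 1/2·sR = 4170/18421
mR = 0·sL + -1/2·sR = -15/109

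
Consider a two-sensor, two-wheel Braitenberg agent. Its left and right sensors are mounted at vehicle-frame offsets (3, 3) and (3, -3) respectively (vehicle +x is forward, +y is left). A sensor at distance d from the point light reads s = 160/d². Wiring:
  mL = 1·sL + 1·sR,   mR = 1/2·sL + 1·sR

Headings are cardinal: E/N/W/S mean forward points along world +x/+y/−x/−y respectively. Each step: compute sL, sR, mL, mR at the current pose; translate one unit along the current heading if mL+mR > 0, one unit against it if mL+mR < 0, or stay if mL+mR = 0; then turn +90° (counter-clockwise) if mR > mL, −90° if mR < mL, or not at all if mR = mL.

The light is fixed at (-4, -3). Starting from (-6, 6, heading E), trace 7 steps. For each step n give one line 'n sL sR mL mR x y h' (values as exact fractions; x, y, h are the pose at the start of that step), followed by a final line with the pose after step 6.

0 32/29 160/37 5824/1073 5232/1073 -6 6 E
1 4 40/13 92/13 66/13 -5 6 S
2 160/41 160/137 28480/5617 17520/5617 -5 5 W
3 80/73 80/61 10720/4453 8280/4453 -6 5 N
4 32/29 160/37 5824/1073 5232/1073 -6 6 E
5 4 40/13 92/13 66/13 -5 6 S
6 160/41 160/137 28480/5617 17520/5617 -5 5 W
final -6 5 N

n=0: pose=(-6,6,E); sL=32/29, sR=160/37; mL=5824/1073, mR=5232/1073; mL+mR=11056/1073 → advance +1; mR−mL=-16/29 → turn -1·90°
n=1: pose=(-5,6,S); sL=4, sR=40/13; mL=92/13, mR=66/13; mL+mR=158/13 → advance +1; mR−mL=-2 → turn -1·90°
n=2: pose=(-5,5,W); sL=160/41, sR=160/137; mL=28480/5617, mR=17520/5617; mL+mR=46000/5617 → advance +1; mR−mL=-80/41 → turn -1·90°
n=3: pose=(-6,5,N); sL=80/73, sR=80/61; mL=10720/4453, mR=8280/4453; mL+mR=19000/4453 → advance +1; mR−mL=-40/73 → turn -1·90°
n=4: pose=(-6,6,E); sL=32/29, sR=160/37; mL=5824/1073, mR=5232/1073; mL+mR=11056/1073 → advance +1; mR−mL=-16/29 → turn -1·90°
n=5: pose=(-5,6,S); sL=4, sR=40/13; mL=92/13, mR=66/13; mL+mR=158/13 → advance +1; mR−mL=-2 → turn -1·90°
n=6: pose=(-5,5,W); sL=160/41, sR=160/137; mL=28480/5617, mR=17520/5617; mL+mR=46000/5617 → advance +1; mR−mL=-80/41 → turn -1·90°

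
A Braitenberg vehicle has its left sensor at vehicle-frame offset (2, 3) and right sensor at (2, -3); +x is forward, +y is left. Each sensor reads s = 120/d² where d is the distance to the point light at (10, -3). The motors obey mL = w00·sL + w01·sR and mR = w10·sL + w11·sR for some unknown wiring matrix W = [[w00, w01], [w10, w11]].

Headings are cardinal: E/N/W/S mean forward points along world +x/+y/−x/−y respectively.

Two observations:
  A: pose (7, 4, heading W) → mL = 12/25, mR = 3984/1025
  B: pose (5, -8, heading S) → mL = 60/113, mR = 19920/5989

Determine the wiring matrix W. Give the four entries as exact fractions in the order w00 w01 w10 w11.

0 1/2 1 1

obs A: pose=(7,4,W) → sL=120/41, sR=24/25, mL=12/25, mR=3984/1025
obs B: pose=(5,-8,S) → sL=120/53, sR=120/113, mL=60/113, mR=19920/5989
sensor matrix S = [[120/41, 24/25], [120/53, 120/113]]; det S = 1147392/1227745
solve [mL_A; mL_B] = S·[w00; w01] and [mR_A; mR_B] = S·[w10; w11]:
  w00 = 0, w01 = 1/2, w10 = 1, w11 = 1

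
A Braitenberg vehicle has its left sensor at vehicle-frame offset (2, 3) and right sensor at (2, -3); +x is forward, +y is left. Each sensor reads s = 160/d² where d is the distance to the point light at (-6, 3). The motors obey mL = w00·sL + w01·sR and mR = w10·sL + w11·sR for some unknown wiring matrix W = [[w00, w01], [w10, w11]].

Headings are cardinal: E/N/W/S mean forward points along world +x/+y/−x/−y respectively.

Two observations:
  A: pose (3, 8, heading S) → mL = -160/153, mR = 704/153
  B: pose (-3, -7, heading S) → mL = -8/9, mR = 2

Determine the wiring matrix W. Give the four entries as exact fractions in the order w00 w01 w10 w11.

-1 0 1 1

obs A: pose=(3,8,S) → sL=160/153, sR=32/9, mL=-160/153, mR=704/153
obs B: pose=(-3,-7,S) → sL=8/9, sR=10/9, mL=-8/9, mR=2
sensor matrix S = [[160/153, 32/9], [8/9, 10/9]]; det S = -2752/1377
solve [mL_A; mL_B] = S·[w00; w01] and [mR_A; mR_B] = S·[w10; w11]:
  w00 = -1, w01 = 0, w10 = 1, w11 = 1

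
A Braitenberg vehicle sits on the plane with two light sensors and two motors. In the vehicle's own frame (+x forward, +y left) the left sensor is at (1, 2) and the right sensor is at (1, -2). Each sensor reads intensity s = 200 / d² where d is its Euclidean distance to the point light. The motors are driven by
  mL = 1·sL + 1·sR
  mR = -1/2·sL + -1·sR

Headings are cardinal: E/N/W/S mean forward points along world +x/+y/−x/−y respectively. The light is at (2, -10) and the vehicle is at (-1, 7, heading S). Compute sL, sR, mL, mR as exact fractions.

200/257 200/281 107600/72217 -79500/72217

left sensor world pos  = (1, 6); dL² = 257
right sensor world pos = (-3, 6); dR² = 281
sL = 200/257 = 200/257
sR = 200/281 = 200/281
mL = 1·sL + 1·sR = 107600/72217
mR = -1/2·sL + -1·sR = -79500/72217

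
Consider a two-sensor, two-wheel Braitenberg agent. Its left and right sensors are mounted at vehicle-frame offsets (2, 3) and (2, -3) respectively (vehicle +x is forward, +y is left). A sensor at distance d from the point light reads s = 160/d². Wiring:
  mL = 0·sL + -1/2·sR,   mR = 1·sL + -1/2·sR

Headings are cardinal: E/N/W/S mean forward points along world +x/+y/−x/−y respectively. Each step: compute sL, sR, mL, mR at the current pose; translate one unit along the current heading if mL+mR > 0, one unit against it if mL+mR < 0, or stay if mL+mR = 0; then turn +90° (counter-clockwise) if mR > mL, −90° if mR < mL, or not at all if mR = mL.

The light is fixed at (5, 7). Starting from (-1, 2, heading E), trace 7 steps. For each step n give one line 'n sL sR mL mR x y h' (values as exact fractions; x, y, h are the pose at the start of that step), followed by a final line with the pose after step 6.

n=0: pose=(-1,2,E); sL=8, sR=2; mL=-1, mR=7; mL+mR=6 → advance +1; mR−mL=8 → turn +1·90°
n=1: pose=(0,2,N); sL=160/73, sR=160/13; mL=-80/13, mR=-3760/949; mL+mR=-9600/949 → advance -1; mR−mL=160/73 → turn +1·90°
n=2: pose=(0,1,W); sL=16/13, sR=80/29; mL=-40/29, mR=-56/377; mL+mR=-576/377 → advance -1; mR−mL=16/13 → turn +1·90°
n=3: pose=(1,1,S); sL=32/13, sR=160/113; mL=-80/113, mR=2576/1469; mL+mR=1536/1469 → advance +1; mR−mL=32/13 → turn +1·90°
n=4: pose=(1,0,E); sL=8, sR=20/13; mL=-10/13, mR=94/13; mL+mR=84/13 → advance +1; mR−mL=8 → turn +1·90°
n=5: pose=(2,0,N); sL=160/61, sR=32/5; mL=-16/5, mR=-176/305; mL+mR=-1152/305 → advance -1; mR−mL=160/61 → turn +1·90°
n=6: pose=(2,-1,W); sL=80/73, sR=16/5; mL=-8/5, mR=-184/365; mL+mR=-768/365 → advance -1; mR−mL=80/73 → turn +1·90°

0 8 2 -1 7 -1 2 E
1 160/73 160/13 -80/13 -3760/949 0 2 N
2 16/13 80/29 -40/29 -56/377 0 1 W
3 32/13 160/113 -80/113 2576/1469 1 1 S
4 8 20/13 -10/13 94/13 1 0 E
5 160/61 32/5 -16/5 -176/305 2 0 N
6 80/73 16/5 -8/5 -184/365 2 -1 W
final 3 -1 S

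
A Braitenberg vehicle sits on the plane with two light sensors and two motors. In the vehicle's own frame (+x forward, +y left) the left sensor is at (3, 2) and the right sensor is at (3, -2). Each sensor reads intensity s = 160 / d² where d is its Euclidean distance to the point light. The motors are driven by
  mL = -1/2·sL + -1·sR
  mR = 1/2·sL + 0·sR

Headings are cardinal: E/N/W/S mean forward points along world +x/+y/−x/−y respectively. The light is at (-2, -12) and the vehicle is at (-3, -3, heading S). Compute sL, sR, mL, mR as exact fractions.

left sensor world pos  = (-1, -6); dL² = 37
right sensor world pos = (-5, -6); dR² = 45
sL = 160/37 = 160/37
sR = 160/45 = 32/9
mL = -1/2·sL + -1·sR = -1904/333
mR = 1/2·sL + 0·sR = 80/37

160/37 32/9 -1904/333 80/37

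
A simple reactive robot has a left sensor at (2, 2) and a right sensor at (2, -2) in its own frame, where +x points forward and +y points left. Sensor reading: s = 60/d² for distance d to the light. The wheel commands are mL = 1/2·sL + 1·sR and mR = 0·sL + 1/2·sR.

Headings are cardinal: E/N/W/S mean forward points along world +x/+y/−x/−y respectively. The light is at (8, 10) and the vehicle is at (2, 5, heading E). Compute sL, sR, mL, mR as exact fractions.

left sensor world pos  = (4, 7); dL² = 25
right sensor world pos = (4, 3); dR² = 65
sL = 60/25 = 12/5
sR = 60/65 = 12/13
mL = 1/2·sL + 1·sR = 138/65
mR = 0·sL + 1/2·sR = 6/13

12/5 12/13 138/65 6/13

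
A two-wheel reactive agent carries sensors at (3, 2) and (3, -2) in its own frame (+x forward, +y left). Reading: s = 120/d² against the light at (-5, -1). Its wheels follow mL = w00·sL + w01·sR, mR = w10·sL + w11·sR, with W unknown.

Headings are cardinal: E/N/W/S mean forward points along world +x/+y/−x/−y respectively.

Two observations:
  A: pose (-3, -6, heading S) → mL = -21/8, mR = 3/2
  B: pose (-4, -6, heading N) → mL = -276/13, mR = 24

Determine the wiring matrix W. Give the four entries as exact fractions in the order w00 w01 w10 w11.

obs A: pose=(-3,-6,S) → sL=3/2, sR=15/8, mL=-21/8, mR=3/2
obs B: pose=(-4,-6,N) → sL=24, sR=120/13, mL=-276/13, mR=24
sensor matrix S = [[3/2, 15/8], [24, 120/13]]; det S = -405/13
solve [mL_A; mL_B] = S·[w00; w01] and [mR_A; mR_B] = S·[w10; w11]:
  w00 = -1/2, w01 = -1, w10 = 1, w11 = 0

-1/2 -1 1 0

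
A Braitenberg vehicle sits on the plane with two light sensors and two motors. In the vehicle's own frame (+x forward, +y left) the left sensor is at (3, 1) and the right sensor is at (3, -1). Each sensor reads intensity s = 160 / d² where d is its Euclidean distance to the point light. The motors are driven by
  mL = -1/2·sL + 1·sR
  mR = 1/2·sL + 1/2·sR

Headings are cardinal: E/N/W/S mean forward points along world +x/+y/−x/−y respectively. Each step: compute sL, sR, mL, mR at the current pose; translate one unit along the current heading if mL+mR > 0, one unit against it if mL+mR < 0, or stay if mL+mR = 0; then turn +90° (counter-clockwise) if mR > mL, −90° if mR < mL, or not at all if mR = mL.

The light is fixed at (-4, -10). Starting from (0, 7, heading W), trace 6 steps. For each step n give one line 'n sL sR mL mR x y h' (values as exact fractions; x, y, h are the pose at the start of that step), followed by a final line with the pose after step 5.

0 160/257 32/65 3024/16705 9312/16705 0 7 W
1 40/53 4/5 112/265 206/265 -1 7 S
2 32/65 160/261 6224/16965 9376/16965 -1 6 E
3 16/37 80/193 1416/7141 3024/7141 0 6 N
4 160/257 32/65 3024/16705 9312/16705 0 7 W
5 40/53 4/5 112/265 206/265 -1 7 S
final -1 6 E

n=0: pose=(0,7,W); sL=160/257, sR=32/65; mL=3024/16705, mR=9312/16705; mL+mR=48/65 → advance +1; mR−mL=6288/16705 → turn +1·90°
n=1: pose=(-1,7,S); sL=40/53, sR=4/5; mL=112/265, mR=206/265; mL+mR=6/5 → advance +1; mR−mL=94/265 → turn +1·90°
n=2: pose=(-1,6,E); sL=32/65, sR=160/261; mL=6224/16965, mR=9376/16965; mL+mR=80/87 → advance +1; mR−mL=3152/16965 → turn +1·90°
n=3: pose=(0,6,N); sL=16/37, sR=80/193; mL=1416/7141, mR=3024/7141; mL+mR=120/193 → advance +1; mR−mL=1608/7141 → turn +1·90°
n=4: pose=(0,7,W); sL=160/257, sR=32/65; mL=3024/16705, mR=9312/16705; mL+mR=48/65 → advance +1; mR−mL=6288/16705 → turn +1·90°
n=5: pose=(-1,7,S); sL=40/53, sR=4/5; mL=112/265, mR=206/265; mL+mR=6/5 → advance +1; mR−mL=94/265 → turn +1·90°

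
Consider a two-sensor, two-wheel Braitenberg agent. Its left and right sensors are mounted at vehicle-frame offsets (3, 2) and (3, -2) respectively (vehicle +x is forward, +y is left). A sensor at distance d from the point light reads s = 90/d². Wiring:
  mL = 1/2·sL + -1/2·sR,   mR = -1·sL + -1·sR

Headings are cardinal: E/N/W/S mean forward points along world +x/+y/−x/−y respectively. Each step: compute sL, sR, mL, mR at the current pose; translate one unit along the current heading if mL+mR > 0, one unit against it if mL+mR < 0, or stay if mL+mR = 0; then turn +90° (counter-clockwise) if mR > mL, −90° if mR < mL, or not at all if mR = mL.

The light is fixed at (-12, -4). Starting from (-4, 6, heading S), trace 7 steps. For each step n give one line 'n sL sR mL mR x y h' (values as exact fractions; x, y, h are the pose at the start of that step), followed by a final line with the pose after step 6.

0 90/149 18/17 -576/2533 -4212/2533 -4 6 S
1 45/53 45/97 990/5141 -6750/5141 -4 7 W
2 18/49 90/317 648/15533 -10116/15533 -3 7 N
3 5/16 45/104 -25/416 -155/208 -3 6 E
4 90/149 18/17 -576/2533 -4212/2533 -4 6 S
5 45/53 45/97 990/5141 -6750/5141 -4 7 W
6 18/49 90/317 648/15533 -10116/15533 -3 7 N
final -3 6 E

n=0: pose=(-4,6,S); sL=90/149, sR=18/17; mL=-576/2533, mR=-4212/2533; mL+mR=-4788/2533 → advance -1; mR−mL=-3636/2533 → turn -1·90°
n=1: pose=(-4,7,W); sL=45/53, sR=45/97; mL=990/5141, mR=-6750/5141; mL+mR=-5760/5141 → advance -1; mR−mL=-7740/5141 → turn -1·90°
n=2: pose=(-3,7,N); sL=18/49, sR=90/317; mL=648/15533, mR=-10116/15533; mL+mR=-9468/15533 → advance -1; mR−mL=-10764/15533 → turn -1·90°
n=3: pose=(-3,6,E); sL=5/16, sR=45/104; mL=-25/416, mR=-155/208; mL+mR=-335/416 → advance -1; mR−mL=-285/416 → turn -1·90°
n=4: pose=(-4,6,S); sL=90/149, sR=18/17; mL=-576/2533, mR=-4212/2533; mL+mR=-4788/2533 → advance -1; mR−mL=-3636/2533 → turn -1·90°
n=5: pose=(-4,7,W); sL=45/53, sR=45/97; mL=990/5141, mR=-6750/5141; mL+mR=-5760/5141 → advance -1; mR−mL=-7740/5141 → turn -1·90°
n=6: pose=(-3,7,N); sL=18/49, sR=90/317; mL=648/15533, mR=-10116/15533; mL+mR=-9468/15533 → advance -1; mR−mL=-10764/15533 → turn -1·90°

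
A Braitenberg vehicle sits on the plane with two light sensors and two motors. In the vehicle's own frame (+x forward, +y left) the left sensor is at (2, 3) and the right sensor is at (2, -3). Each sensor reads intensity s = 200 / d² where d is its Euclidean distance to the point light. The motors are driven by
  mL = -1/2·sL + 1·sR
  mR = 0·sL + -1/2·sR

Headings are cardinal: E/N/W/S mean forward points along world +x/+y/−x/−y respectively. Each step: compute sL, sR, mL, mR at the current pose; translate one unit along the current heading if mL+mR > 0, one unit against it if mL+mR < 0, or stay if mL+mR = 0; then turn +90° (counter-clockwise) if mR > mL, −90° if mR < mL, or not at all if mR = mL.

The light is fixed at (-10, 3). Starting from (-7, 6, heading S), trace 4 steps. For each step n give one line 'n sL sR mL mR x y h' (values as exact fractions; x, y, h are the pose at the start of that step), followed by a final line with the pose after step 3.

0 200/37 200 7300/37 -100 -7 6 S
1 100 100/13 -550/13 -50/13 -7 5 W
2 200/49 200 9700/49 -100 -6 5 S
3 25 10 -5/2 -5 -6 4 W
final -5 4 N

n=0: pose=(-7,6,S); sL=200/37, sR=200; mL=7300/37, mR=-100; mL+mR=3600/37 → advance +1; mR−mL=-11000/37 → turn -1·90°
n=1: pose=(-7,5,W); sL=100, sR=100/13; mL=-550/13, mR=-50/13; mL+mR=-600/13 → advance -1; mR−mL=500/13 → turn +1·90°
n=2: pose=(-6,5,S); sL=200/49, sR=200; mL=9700/49, mR=-100; mL+mR=4800/49 → advance +1; mR−mL=-14600/49 → turn -1·90°
n=3: pose=(-6,4,W); sL=25, sR=10; mL=-5/2, mR=-5; mL+mR=-15/2 → advance -1; mR−mL=-5/2 → turn -1·90°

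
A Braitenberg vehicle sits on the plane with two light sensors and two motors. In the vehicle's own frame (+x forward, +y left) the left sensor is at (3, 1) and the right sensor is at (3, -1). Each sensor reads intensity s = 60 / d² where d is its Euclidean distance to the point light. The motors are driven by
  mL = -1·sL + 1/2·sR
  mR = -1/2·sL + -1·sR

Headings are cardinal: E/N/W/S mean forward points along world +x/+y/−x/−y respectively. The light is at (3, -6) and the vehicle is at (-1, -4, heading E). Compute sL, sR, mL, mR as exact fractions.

left sensor world pos  = (2, -3); dL² = 10
right sensor world pos = (2, -5); dR² = 2
sL = 60/10 = 6
sR = 60/2 = 30
mL = -1·sL + 1/2·sR = 9
mR = -1/2·sL + -1·sR = -33

6 30 9 -33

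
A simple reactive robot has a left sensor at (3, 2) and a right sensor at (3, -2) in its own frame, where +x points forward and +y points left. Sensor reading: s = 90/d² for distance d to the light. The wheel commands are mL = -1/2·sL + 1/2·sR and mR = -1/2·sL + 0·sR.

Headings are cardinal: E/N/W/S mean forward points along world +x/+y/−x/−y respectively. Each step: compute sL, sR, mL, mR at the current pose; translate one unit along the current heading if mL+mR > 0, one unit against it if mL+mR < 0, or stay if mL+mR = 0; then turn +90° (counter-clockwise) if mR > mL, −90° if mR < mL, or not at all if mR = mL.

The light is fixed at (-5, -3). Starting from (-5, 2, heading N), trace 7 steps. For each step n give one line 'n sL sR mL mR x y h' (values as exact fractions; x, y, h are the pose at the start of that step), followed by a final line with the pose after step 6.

n=0: pose=(-5,2,N); sL=45/34, sR=45/34; mL=0, mR=-45/68; mL+mR=-45/68 → advance -1; mR−mL=-45/68 → turn -1·90°
n=1: pose=(-5,1,E); sL=2, sR=90/13; mL=32/13, mR=-1; mL+mR=19/13 → advance +1; mR−mL=-45/13 → turn -1·90°
n=2: pose=(-4,1,S); sL=9, sR=45; mL=18, mR=-9/2; mL+mR=27/2 → advance +1; mR−mL=-45/2 → turn -1·90°
n=3: pose=(-4,0,W); sL=18, sR=90/29; mL=-216/29, mR=-9; mL+mR=-477/29 → advance -1; mR−mL=-45/29 → turn -1·90°
n=4: pose=(-3,0,N); sL=5/2, sR=45/26; mL=-5/13, mR=-5/4; mL+mR=-85/52 → advance -1; mR−mL=-45/52 → turn -1·90°
n=5: pose=(-3,-1,E); sL=90/41, sR=18/5; mL=144/205, mR=-45/41; mL+mR=-81/205 → advance -1; mR−mL=-9/5 → turn -1·90°
n=6: pose=(-4,-1,S); sL=9, sR=45; mL=18, mR=-9/2; mL+mR=27/2 → advance +1; mR−mL=-45/2 → turn -1·90°

0 45/34 45/34 0 -45/68 -5 2 N
1 2 90/13 32/13 -1 -5 1 E
2 9 45 18 -9/2 -4 1 S
3 18 90/29 -216/29 -9 -4 0 W
4 5/2 45/26 -5/13 -5/4 -3 0 N
5 90/41 18/5 144/205 -45/41 -3 -1 E
6 9 45 18 -9/2 -4 -1 S
final -4 -2 W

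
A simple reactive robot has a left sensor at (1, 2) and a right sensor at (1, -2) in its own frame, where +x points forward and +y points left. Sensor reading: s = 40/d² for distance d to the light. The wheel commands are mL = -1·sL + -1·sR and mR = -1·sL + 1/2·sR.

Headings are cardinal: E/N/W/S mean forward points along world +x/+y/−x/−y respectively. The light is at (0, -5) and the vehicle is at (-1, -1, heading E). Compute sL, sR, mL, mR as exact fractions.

left sensor world pos  = (0, 1); dL² = 36
right sensor world pos = (0, -3); dR² = 4
sL = 40/36 = 10/9
sR = 40/4 = 10
mL = -1·sL + -1·sR = -100/9
mR = -1·sL + 1/2·sR = 35/9

10/9 10 -100/9 35/9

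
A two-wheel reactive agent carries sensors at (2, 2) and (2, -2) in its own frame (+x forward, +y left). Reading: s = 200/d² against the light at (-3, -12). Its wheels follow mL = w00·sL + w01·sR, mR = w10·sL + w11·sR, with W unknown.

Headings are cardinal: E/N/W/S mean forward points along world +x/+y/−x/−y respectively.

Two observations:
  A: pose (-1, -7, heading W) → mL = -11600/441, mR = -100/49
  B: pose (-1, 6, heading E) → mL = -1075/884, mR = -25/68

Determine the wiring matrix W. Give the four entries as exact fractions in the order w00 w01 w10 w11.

obs A: pose=(-1,-7,W) → sL=200/9, sR=200/49, mL=-11600/441, mR=-100/49
obs B: pose=(-1,6,E) → sL=25/52, sR=25/34, mL=-1075/884, mR=-25/68
sensor matrix S = [[200/9, 200/49], [25/52, 25/34]]; det S = 1401250/97461
solve [mL_A; mL_B] = S·[w00; w01] and [mR_A; mR_B] = S·[w10; w11]:
  w00 = -1, w01 = -1, w10 = 0, w11 = -1/2

-1 -1 0 -1/2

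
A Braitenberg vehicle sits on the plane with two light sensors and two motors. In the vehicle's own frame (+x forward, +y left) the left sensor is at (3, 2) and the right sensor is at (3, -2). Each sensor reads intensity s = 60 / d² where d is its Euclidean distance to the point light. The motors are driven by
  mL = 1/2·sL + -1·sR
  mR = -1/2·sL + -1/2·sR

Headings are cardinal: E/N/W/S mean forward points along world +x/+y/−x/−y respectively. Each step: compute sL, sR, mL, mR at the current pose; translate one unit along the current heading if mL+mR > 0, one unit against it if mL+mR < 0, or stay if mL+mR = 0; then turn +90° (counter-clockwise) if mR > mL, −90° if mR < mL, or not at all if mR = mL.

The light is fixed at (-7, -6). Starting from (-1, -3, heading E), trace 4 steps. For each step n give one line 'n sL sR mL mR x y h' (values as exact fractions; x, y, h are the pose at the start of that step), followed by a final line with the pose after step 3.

0 30/53 30/41 -975/2173 -1410/2173 -1 -3 E
1 60/49 20/3 -890/147 -580/147 -2 -3 S
2 3/5 15/17 -99/170 -63/85 -2 -2 E
3 60/37 12 -414/37 -252/37 -3 -2 S
final -3 -1 E

n=0: pose=(-1,-3,E); sL=30/53, sR=30/41; mL=-975/2173, mR=-1410/2173; mL+mR=-45/41 → advance -1; mR−mL=-435/2173 → turn -1·90°
n=1: pose=(-2,-3,S); sL=60/49, sR=20/3; mL=-890/147, mR=-580/147; mL+mR=-10 → advance -1; mR−mL=310/147 → turn +1·90°
n=2: pose=(-2,-2,E); sL=3/5, sR=15/17; mL=-99/170, mR=-63/85; mL+mR=-45/34 → advance -1; mR−mL=-27/170 → turn -1·90°
n=3: pose=(-3,-2,S); sL=60/37, sR=12; mL=-414/37, mR=-252/37; mL+mR=-18 → advance -1; mR−mL=162/37 → turn +1·90°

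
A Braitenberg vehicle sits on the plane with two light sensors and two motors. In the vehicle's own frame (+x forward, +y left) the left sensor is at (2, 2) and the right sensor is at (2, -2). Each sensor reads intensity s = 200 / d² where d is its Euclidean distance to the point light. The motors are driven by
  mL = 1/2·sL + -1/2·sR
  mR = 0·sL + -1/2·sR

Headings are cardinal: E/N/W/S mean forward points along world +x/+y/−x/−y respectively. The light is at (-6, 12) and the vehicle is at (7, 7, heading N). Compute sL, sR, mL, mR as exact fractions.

20/13 100/117 40/117 -50/117

left sensor world pos  = (5, 9); dL² = 130
right sensor world pos = (9, 9); dR² = 234
sL = 200/130 = 20/13
sR = 200/234 = 100/117
mL = 1/2·sL + -1/2·sR = 40/117
mR = 0·sL + -1/2·sR = -50/117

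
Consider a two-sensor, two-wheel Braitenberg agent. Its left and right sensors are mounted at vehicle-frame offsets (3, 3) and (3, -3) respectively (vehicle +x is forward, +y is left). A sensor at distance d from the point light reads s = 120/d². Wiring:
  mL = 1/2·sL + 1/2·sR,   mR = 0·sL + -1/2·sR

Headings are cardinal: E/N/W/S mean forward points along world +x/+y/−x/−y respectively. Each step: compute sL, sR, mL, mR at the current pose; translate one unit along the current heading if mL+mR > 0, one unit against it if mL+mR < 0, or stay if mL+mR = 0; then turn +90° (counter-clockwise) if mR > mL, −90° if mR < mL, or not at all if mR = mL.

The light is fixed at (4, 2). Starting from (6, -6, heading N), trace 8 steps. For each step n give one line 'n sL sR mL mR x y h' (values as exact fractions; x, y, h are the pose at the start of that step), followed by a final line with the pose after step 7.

n=0: pose=(6,-6,N); sL=60/13, sR=12/5; mL=228/65, mR=-6/5; mL+mR=30/13 → advance +1; mR−mL=-306/65 → turn -1·90°
n=1: pose=(6,-5,E); sL=120/41, sR=24/25; mL=1992/1025, mR=-12/25; mL+mR=60/41 → advance +1; mR−mL=-2484/1025 → turn -1·90°
n=2: pose=(7,-5,S); sL=15/17, sR=6/5; mL=177/170, mR=-3/5; mL+mR=15/34 → advance +1; mR−mL=-279/170 → turn -1·90°
n=3: pose=(7,-6,W); sL=120/121, sR=24/5; mL=1752/605, mR=-12/5; mL+mR=60/121 → advance +1; mR−mL=-3204/605 → turn -1·90°
n=4: pose=(6,-6,N); sL=60/13, sR=12/5; mL=228/65, mR=-6/5; mL+mR=30/13 → advance +1; mR−mL=-306/65 → turn -1·90°
n=5: pose=(6,-5,E); sL=120/41, sR=24/25; mL=1992/1025, mR=-12/25; mL+mR=60/41 → advance +1; mR−mL=-2484/1025 → turn -1·90°
n=6: pose=(7,-5,S); sL=15/17, sR=6/5; mL=177/170, mR=-3/5; mL+mR=15/34 → advance +1; mR−mL=-279/170 → turn -1·90°
n=7: pose=(7,-6,W); sL=120/121, sR=24/5; mL=1752/605, mR=-12/5; mL+mR=60/121 → advance +1; mR−mL=-3204/605 → turn -1·90°

0 60/13 12/5 228/65 -6/5 6 -6 N
1 120/41 24/25 1992/1025 -12/25 6 -5 E
2 15/17 6/5 177/170 -3/5 7 -5 S
3 120/121 24/5 1752/605 -12/5 7 -6 W
4 60/13 12/5 228/65 -6/5 6 -6 N
5 120/41 24/25 1992/1025 -12/25 6 -5 E
6 15/17 6/5 177/170 -3/5 7 -5 S
7 120/121 24/5 1752/605 -12/5 7 -6 W
final 6 -6 N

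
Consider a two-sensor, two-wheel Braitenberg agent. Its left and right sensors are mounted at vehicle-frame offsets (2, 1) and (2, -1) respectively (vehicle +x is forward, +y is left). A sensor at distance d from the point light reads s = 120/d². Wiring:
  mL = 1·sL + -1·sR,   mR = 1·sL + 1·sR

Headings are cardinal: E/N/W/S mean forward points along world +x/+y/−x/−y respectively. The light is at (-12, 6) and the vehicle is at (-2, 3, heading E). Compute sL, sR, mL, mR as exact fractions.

30/37 3/4 9/148 231/148

left sensor world pos  = (0, 4); dL² = 148
right sensor world pos = (0, 2); dR² = 160
sL = 120/148 = 30/37
sR = 120/160 = 3/4
mL = 1·sL + -1·sR = 9/148
mR = 1·sL + 1·sR = 231/148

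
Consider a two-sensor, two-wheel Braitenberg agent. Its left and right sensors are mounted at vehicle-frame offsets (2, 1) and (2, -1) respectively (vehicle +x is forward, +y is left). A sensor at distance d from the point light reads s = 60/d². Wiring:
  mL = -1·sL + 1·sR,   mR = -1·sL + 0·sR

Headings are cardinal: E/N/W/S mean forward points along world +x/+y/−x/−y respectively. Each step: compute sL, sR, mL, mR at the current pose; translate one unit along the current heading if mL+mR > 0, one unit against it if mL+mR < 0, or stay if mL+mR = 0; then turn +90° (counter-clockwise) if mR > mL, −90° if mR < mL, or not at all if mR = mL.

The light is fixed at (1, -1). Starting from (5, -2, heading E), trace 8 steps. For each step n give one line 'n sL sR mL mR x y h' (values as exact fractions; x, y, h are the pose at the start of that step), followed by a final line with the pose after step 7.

n=0: pose=(5,-2,E); sL=5/3, sR=3/2; mL=-1/6, mR=-5/3; mL+mR=-11/6 → advance -1; mR−mL=-3/2 → turn -1·90°
n=1: pose=(4,-2,S); sL=12/5, sR=60/13; mL=144/65, mR=-12/5; mL+mR=-12/65 → advance -1; mR−mL=-60/13 → turn -1·90°
n=2: pose=(4,-1,W); sL=30, sR=30; mL=0, mR=-30; mL+mR=-30 → advance -1; mR−mL=-30 → turn -1·90°
n=3: pose=(5,-1,N); sL=60/13, sR=60/29; mL=-960/377, mR=-60/13; mL+mR=-2700/377 → advance -1; mR−mL=-60/29 → turn -1·90°
n=4: pose=(5,-2,E); sL=5/3, sR=3/2; mL=-1/6, mR=-5/3; mL+mR=-11/6 → advance -1; mR−mL=-3/2 → turn -1·90°
n=5: pose=(4,-2,S); sL=12/5, sR=60/13; mL=144/65, mR=-12/5; mL+mR=-12/65 → advance -1; mR−mL=-60/13 → turn -1·90°
n=6: pose=(4,-1,W); sL=30, sR=30; mL=0, mR=-30; mL+mR=-30 → advance -1; mR−mL=-30 → turn -1·90°
n=7: pose=(5,-1,N); sL=60/13, sR=60/29; mL=-960/377, mR=-60/13; mL+mR=-2700/377 → advance -1; mR−mL=-60/29 → turn -1·90°

0 5/3 3/2 -1/6 -5/3 5 -2 E
1 12/5 60/13 144/65 -12/5 4 -2 S
2 30 30 0 -30 4 -1 W
3 60/13 60/29 -960/377 -60/13 5 -1 N
4 5/3 3/2 -1/6 -5/3 5 -2 E
5 12/5 60/13 144/65 -12/5 4 -2 S
6 30 30 0 -30 4 -1 W
7 60/13 60/29 -960/377 -60/13 5 -1 N
final 5 -2 E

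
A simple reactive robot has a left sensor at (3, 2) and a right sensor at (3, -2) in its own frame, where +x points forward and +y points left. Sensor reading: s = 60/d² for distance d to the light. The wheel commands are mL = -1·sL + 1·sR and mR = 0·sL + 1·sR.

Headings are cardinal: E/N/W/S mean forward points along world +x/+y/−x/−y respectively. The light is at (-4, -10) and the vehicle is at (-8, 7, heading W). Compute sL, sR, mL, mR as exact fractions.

left sensor world pos  = (-11, 5); dL² = 274
right sensor world pos = (-11, 9); dR² = 410
sL = 60/274 = 30/137
sR = 60/410 = 6/41
mL = -1·sL + 1·sR = -408/5617
mR = 0·sL + 1·sR = 6/41

30/137 6/41 -408/5617 6/41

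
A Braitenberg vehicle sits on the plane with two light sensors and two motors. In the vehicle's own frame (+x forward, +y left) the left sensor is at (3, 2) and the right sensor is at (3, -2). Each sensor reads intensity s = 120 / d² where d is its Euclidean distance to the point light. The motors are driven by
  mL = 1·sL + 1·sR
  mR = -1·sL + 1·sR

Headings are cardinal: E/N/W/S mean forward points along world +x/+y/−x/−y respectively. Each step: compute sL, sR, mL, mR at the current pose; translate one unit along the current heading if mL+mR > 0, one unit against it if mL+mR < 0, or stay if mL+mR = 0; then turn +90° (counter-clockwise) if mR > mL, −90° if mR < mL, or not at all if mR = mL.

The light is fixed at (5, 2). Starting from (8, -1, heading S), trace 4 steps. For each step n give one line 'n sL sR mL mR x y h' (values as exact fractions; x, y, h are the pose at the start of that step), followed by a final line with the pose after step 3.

0 120/61 120/37 11760/2257 2880/2257 8 -1 S
1 10/3 30 100/3 80/3 8 -2 W
2 120 120/17 2160/17 -1920/17 7 -2 N
3 60/13 12/5 456/65 -144/65 7 -1 E
final 8 -1 S

n=0: pose=(8,-1,S); sL=120/61, sR=120/37; mL=11760/2257, mR=2880/2257; mL+mR=240/37 → advance +1; mR−mL=-240/61 → turn -1·90°
n=1: pose=(8,-2,W); sL=10/3, sR=30; mL=100/3, mR=80/3; mL+mR=60 → advance +1; mR−mL=-20/3 → turn -1·90°
n=2: pose=(7,-2,N); sL=120, sR=120/17; mL=2160/17, mR=-1920/17; mL+mR=240/17 → advance +1; mR−mL=-240 → turn -1·90°
n=3: pose=(7,-1,E); sL=60/13, sR=12/5; mL=456/65, mR=-144/65; mL+mR=24/5 → advance +1; mR−mL=-120/13 → turn -1·90°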